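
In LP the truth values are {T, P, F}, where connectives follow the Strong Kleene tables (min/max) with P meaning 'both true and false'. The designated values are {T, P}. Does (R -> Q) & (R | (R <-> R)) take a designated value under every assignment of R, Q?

No

Countermodel: R=T, Q=F gives F, which is not designated.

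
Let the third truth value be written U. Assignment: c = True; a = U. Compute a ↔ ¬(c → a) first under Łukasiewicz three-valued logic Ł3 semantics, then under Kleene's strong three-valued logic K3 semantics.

In Łukasiewicz three-valued logic Ł3: c → a = True → U = U  [min(1, 1−1+½)]
¬(c → a) = ¬U = U
a ↔ ¬(c → a) = U ↔ U = True
In Kleene's strong three-valued logic K3: c → a = True → U = U
¬(c → a) = ¬U = U
a ↔ ¬(c → a) = U ↔ U = U
They differ because Łukasiewicz three-valued logic Ł3 and Kleene's strong three-valued logic K3 treat U differently under implication.

True; U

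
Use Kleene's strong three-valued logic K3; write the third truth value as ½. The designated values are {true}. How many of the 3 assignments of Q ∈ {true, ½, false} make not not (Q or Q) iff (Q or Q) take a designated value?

Q=true: true ✓
Q=½: ½ ·
Q=false: true ✓

2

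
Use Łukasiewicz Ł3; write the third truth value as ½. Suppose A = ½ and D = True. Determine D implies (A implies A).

A implies A = ½ implies ½ = True  [min(1, 1−½+½)]
D implies (A implies A) = True implies True = True

True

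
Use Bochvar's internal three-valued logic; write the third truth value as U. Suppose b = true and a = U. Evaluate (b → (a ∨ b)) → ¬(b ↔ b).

a ∨ b = U ∨ true = U
b → (a ∨ b) = true → U = U  [any arg is the third value ⇒ result is the third value]
b ↔ b = true ↔ true = true
¬(b ↔ b) = ¬true = false
(b → (a ∨ b)) → ¬(b ↔ b) = U → false = U

U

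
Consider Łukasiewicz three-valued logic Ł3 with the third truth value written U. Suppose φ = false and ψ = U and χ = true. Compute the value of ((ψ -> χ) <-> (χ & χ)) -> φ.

ψ -> χ = U -> true = true  [min(1, 1−½+1)]
χ & χ = true & true = true
(ψ -> χ) <-> (χ & χ) = true <-> true = true
((ψ -> χ) <-> (χ & χ)) -> φ = true -> false = false

false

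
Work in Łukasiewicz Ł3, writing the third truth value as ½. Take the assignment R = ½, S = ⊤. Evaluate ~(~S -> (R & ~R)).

⊥

~S = ~⊤ = ⊥
~R = ~½ = ½
R & ~R = ½ & ½ = ½
~S -> (R & ~R) = ⊥ -> ½ = ⊤  [min(1, 1−0+½)]
~(~S -> (R & ~R)) = ~⊤ = ⊥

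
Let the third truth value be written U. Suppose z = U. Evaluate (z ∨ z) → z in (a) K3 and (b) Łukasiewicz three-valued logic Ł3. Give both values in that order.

In K3: z ∨ z = U ∨ U = U
(z ∨ z) → z = U → U = U  [¬U ∨ U]
In Łukasiewicz three-valued logic Ł3: z ∨ z = U ∨ U = U
(z ∨ z) → z = U → U = true  [min(1, 1−½+½)]
They differ because K3 and Łukasiewicz three-valued logic Ł3 treat U differently under implication.

U; true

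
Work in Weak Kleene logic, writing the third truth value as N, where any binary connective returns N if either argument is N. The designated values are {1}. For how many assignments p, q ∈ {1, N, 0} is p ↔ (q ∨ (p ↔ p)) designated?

Designated under: (p=1, q=1); (p=1, q=0).

2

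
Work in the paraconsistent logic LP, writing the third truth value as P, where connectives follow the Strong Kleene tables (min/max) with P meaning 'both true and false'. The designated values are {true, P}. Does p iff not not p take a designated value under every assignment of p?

Yes

Every assignment of p over {true, P, false} gives a value in {true, P}.
In particular, with p=P: p iff not not p = P.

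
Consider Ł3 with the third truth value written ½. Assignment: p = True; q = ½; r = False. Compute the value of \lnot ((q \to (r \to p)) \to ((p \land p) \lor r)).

False

r \to p = False \to True = True
q \to (r \to p) = ½ \to True = True
p \land p = True \land True = True
(p \land p) \lor r = True \lor False = True
(q \to (r \to p)) \to ((p \land p) \lor r) = True \to True = True
\lnot ((q \to (r \to p)) \to ((p \land p) \lor r)) = \lnot True = False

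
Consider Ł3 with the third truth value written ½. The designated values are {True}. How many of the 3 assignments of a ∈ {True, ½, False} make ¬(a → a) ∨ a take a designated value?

1

a=True: True ✓
a=½: ½ ·
a=False: False ·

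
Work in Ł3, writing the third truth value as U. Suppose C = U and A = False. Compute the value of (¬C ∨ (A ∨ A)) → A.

U

¬C = ¬U = U
A ∨ A = False ∨ False = False
¬C ∨ (A ∨ A) = U ∨ False = U
(¬C ∨ (A ∨ A)) → A = U → False = U  [min(1, 1−½+0)]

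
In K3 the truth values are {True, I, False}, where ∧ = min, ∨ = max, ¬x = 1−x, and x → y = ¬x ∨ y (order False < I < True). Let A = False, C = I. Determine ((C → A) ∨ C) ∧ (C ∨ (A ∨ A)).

C → A = I → False = I  [¬I ∨ False]
(C → A) ∨ C = I ∨ I = I
A ∨ A = False ∨ False = False
C ∨ (A ∨ A) = I ∨ False = I
((C → A) ∨ C) ∧ (C ∨ (A ∨ A)) = I ∧ I = I

I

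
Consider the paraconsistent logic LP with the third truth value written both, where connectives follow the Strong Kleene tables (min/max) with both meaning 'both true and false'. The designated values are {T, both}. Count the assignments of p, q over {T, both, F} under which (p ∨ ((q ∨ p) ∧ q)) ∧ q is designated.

Of the 9 assignments, 6 give a value in {T, both}.

6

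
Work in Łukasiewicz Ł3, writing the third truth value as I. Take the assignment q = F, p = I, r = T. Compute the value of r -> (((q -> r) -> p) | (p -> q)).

I

q -> r = F -> T = T
(q -> r) -> p = T -> I = I  [min(1, 1−1+½)]
p -> q = I -> F = I
((q -> r) -> p) | (p -> q) = I | I = I
r -> (((q -> r) -> p) | (p -> q)) = T -> I = I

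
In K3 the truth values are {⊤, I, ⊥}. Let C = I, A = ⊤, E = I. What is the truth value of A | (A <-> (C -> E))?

⊤

C -> E = I -> I = I
A <-> (C -> E) = ⊤ <-> I = I
A | (A <-> (C -> E)) = ⊤ | I = ⊤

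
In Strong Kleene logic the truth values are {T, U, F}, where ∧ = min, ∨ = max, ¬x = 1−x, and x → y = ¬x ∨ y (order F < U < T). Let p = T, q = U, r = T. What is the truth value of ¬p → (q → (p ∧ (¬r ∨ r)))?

¬p = ¬T = F
¬r = ¬T = F
¬r ∨ r = F ∨ T = T
p ∧ (¬r ∨ r) = T ∧ T = T
q → (p ∧ (¬r ∨ r)) = U → T = T  [¬U ∨ T]
¬p → (q → (p ∧ (¬r ∨ r))) = F → T = T

T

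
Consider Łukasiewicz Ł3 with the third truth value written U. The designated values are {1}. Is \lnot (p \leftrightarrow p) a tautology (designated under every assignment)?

No

Countermodel: p=1 gives 0, which is not designated.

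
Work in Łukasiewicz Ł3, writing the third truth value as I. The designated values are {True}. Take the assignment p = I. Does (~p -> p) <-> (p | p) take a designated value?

No

~p = ~I = I
~p -> p = I -> I = True  [min(1, 1−½+½)]
p | p = I | I = I
(~p -> p) <-> (p | p) = True <-> I = I
I ∉ {True}.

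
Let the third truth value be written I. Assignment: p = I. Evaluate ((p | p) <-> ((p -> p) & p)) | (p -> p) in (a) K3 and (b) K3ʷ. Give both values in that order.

I; I

In K3: p | p = I | I = I
p -> p = I -> I = I  [~I | I]
(p -> p) & p = I & I = I
(p | p) <-> ((p -> p) & p) = I <-> I = I
p -> p = I -> I = I
((p | p) <-> ((p -> p) & p)) | (p -> p) = I | I = I
In K3ʷ: p | p = I | I = I
p -> p = I -> I = I  [any arg is the third value ⇒ result is the third value]
(p -> p) & p = I & I = I
(p | p) <-> ((p -> p) & p) = I <-> I = I
p -> p = I -> I = I
((p | p) <-> ((p -> p) & p)) | (p -> p) = I | I = I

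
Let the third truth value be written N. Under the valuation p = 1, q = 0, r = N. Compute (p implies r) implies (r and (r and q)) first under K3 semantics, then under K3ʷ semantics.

N; N

In K3: p implies r = 1 implies N = N  [not 1 or N]
r and q = N and 0 = 0
r and (r and q) = N and 0 = 0
(p implies r) implies (r and (r and q)) = N implies 0 = N
In K3ʷ: p implies r = 1 implies N = N
r and q = N and 0 = N
r and (r and q) = N and N = N
(p implies r) implies (r and (r and q)) = N implies N = N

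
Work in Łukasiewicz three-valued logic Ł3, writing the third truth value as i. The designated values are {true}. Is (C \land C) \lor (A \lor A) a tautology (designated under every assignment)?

Countermodel: C=i, A=i gives i, which is not designated.

No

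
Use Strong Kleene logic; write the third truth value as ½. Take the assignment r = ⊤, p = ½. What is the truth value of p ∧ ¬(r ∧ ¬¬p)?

½

¬p = ¬½ = ½
¬¬p = ¬½ = ½
r ∧ ¬¬p = ⊤ ∧ ½ = ½
¬(r ∧ ¬¬p) = ¬½ = ½
p ∧ ¬(r ∧ ¬¬p) = ½ ∧ ½ = ½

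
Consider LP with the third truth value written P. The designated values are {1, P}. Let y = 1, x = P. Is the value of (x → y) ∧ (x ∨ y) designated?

Yes

x → y = P → 1 = 1  [¬P ∨ 1]
x ∨ y = P ∨ 1 = 1
(x → y) ∧ (x ∨ y) = 1 ∧ 1 = 1
1 ∈ {1, P}.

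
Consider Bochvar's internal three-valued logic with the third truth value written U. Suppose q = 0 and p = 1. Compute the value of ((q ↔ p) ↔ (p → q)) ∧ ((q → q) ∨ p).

1

q ↔ p = 0 ↔ 1 = 0
p → q = 1 → 0 = 0
(q ↔ p) ↔ (p → q) = 0 ↔ 0 = 1
q → q = 0 → 0 = 1
(q → q) ∨ p = 1 ∨ 1 = 1
((q ↔ p) ↔ (p → q)) ∧ ((q → q) ∨ p) = 1 ∧ 1 = 1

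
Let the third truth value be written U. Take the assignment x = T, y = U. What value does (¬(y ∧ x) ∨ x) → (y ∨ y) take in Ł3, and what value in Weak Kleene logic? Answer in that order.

U; U

In Ł3: y ∧ x = U ∧ T = U
¬(y ∧ x) = ¬U = U
¬(y ∧ x) ∨ x = U ∨ T = T
y ∨ y = U ∨ U = U
(¬(y ∧ x) ∨ x) → (y ∨ y) = T → U = U  [min(1, 1−1+½)]
In Weak Kleene logic: y ∧ x = U ∧ T = U
¬(y ∧ x) = ¬U = U
¬(y ∧ x) ∨ x = U ∨ T = U
y ∨ y = U ∨ U = U
(¬(y ∧ x) ∨ x) → (y ∨ y) = U → U = U  [any arg is the third value ⇒ result is the third value]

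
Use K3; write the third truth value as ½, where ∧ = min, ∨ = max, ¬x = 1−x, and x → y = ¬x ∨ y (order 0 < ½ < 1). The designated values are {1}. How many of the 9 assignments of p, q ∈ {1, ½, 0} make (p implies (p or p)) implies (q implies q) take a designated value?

6

Of the 9 assignments, 6 give a value in {1}.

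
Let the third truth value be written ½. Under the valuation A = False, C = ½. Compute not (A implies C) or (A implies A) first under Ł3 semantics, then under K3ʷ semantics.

In Ł3: A implies C = False implies ½ = True  [min(1, 1−0+½)]
not (A implies C) = not True = False
A implies A = False implies False = True
not (A implies C) or (A implies A) = False or True = True
In K3ʷ: A implies C = False implies ½ = ½
not (A implies C) = not ½ = ½
A implies A = False implies False = True
not (A implies C) or (A implies A) = ½ or True = ½
They differ because Ł3 and K3ʷ treat ½ differently under the binary connectives.

True; ½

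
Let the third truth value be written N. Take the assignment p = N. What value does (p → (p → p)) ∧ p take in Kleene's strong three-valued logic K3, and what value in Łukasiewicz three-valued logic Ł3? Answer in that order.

N; N

In Kleene's strong three-valued logic K3: p → p = N → N = N
p → (p → p) = N → N = N
(p → (p → p)) ∧ p = N ∧ N = N
In Łukasiewicz three-valued logic Ł3: p → p = N → N = ⊤  [min(1, 1−½+½)]
p → (p → p) = N → ⊤ = ⊤
(p → (p → p)) ∧ p = ⊤ ∧ N = N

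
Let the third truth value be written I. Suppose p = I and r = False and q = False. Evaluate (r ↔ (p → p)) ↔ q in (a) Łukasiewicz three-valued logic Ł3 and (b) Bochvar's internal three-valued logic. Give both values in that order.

True; I

In Łukasiewicz three-valued logic Ł3: p → p = I → I = True  [min(1, 1−½+½)]
r ↔ (p → p) = False ↔ True = False
(r ↔ (p → p)) ↔ q = False ↔ False = True
In Bochvar's internal three-valued logic: p → p = I → I = I  [any arg is the third value ⇒ result is the third value]
r ↔ (p → p) = False ↔ I = I
(r ↔ (p → p)) ↔ q = I ↔ False = I
They differ because Łukasiewicz three-valued logic Ł3 and Bochvar's internal three-valued logic treat I differently under the binary connectives.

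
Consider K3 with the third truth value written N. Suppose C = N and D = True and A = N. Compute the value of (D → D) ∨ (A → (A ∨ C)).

D → D = True → True = True
A ∨ C = N ∨ N = N
A → (A ∨ C) = N → N = N  [¬N ∨ N]
(D → D) ∨ (A → (A ∨ C)) = True ∨ N = True

True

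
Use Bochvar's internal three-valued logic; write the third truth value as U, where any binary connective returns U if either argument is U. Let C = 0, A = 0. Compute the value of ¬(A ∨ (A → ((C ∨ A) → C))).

C ∨ A = 0 ∨ 0 = 0
(C ∨ A) → C = 0 → 0 = 1
A → ((C ∨ A) → C) = 0 → 1 = 1
A ∨ (A → ((C ∨ A) → C)) = 0 ∨ 1 = 1
¬(A ∨ (A → ((C ∨ A) → C))) = ¬1 = 0

0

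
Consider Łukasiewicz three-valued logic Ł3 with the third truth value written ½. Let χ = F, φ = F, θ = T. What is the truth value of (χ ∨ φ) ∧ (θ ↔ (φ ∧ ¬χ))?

χ ∨ φ = F ∨ F = F
¬χ = ¬F = T
φ ∧ ¬χ = F ∧ T = F
θ ↔ (φ ∧ ¬χ) = T ↔ F = F
(χ ∨ φ) ∧ (θ ↔ (φ ∧ ¬χ)) = F ∧ F = F

F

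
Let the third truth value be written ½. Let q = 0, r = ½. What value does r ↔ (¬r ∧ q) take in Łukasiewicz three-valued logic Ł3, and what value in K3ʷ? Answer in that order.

In Łukasiewicz three-valued logic Ł3: ¬r = ¬½ = ½
¬r ∧ q = ½ ∧ 0 = 0
r ↔ (¬r ∧ q) = ½ ↔ 0 = ½  [1 − |½−0|]
In K3ʷ: ¬r = ¬½ = ½
¬r ∧ q = ½ ∧ 0 = ½
r ↔ (¬r ∧ q) = ½ ↔ ½ = ½

½; ½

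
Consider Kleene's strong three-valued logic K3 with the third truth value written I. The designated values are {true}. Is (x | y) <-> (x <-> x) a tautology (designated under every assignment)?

Countermodel: x=I, y=true gives I, which is not designated.

No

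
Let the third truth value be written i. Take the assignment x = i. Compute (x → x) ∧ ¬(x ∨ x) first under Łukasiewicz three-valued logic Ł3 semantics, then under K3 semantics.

i; i

In Łukasiewicz three-valued logic Ł3: x → x = i → i = ⊤  [min(1, 1−½+½)]
x ∨ x = i ∨ i = i
¬(x ∨ x) = ¬i = i
(x → x) ∧ ¬(x ∨ x) = ⊤ ∧ i = i
In K3: x → x = i → i = i  [¬i ∨ i]
x ∨ x = i ∨ i = i
¬(x ∨ x) = ¬i = i
(x → x) ∧ ¬(x ∨ x) = i ∧ i = i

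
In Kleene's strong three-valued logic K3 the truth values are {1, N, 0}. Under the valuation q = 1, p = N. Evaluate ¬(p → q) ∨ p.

p → q = N → 1 = 1  [¬N ∨ 1]
¬(p → q) = ¬1 = 0
¬(p → q) ∨ p = 0 ∨ N = N

N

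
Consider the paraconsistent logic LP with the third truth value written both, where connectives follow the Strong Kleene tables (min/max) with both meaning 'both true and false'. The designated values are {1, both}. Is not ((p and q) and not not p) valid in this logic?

No

Countermodel: p=1, q=1 gives 0, which is not designated.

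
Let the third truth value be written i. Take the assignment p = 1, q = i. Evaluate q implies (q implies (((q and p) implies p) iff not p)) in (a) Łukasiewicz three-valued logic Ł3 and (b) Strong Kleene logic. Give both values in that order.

1; i

In Łukasiewicz three-valued logic Ł3: q and p = i and 1 = i
(q and p) implies p = i implies 1 = 1
not p = not 1 = 0
((q and p) implies p) iff not p = 1 iff 0 = 0
q implies (((q and p) implies p) iff not p) = i implies 0 = i
q implies (q implies (((q and p) implies p) iff not p)) = i implies i = 1
In Strong Kleene logic: q and p = i and 1 = i
(q and p) implies p = i implies 1 = 1  [not i or 1]
not p = not 1 = 0
((q and p) implies p) iff not p = 1 iff 0 = 0
q implies (((q and p) implies p) iff not p) = i implies 0 = i
q implies (q implies (((q and p) implies p) iff not p)) = i implies i = i
They differ because Łukasiewicz three-valued logic Ł3 and Strong Kleene logic treat i differently under implication.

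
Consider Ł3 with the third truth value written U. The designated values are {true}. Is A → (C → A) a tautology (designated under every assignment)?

Every assignment of A, C over {true, U, false} gives a value in {true}.
In particular, with A=U, C=U: A → (C → A) = true.

Yes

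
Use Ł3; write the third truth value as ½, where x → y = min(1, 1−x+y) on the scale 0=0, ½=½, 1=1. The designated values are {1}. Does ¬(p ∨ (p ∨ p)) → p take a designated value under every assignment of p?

No

Countermodel: p=0 gives 0, which is not designated.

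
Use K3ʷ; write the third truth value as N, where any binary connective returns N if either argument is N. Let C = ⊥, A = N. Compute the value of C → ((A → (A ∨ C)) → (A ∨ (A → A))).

N

A ∨ C = N ∨ ⊥ = N
A → (A ∨ C) = N → N = N
A → A = N → N = N
A ∨ (A → A) = N ∨ N = N
(A → (A ∨ C)) → (A ∨ (A → A)) = N → N = N
C → ((A → (A ∨ C)) → (A ∨ (A → A))) = ⊥ → N = N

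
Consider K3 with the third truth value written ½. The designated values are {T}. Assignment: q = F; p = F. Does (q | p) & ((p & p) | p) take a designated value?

q | p = F | F = F
p & p = F & F = F
(p & p) | p = F | F = F
(q | p) & ((p & p) | p) = F & F = F
F ∉ {T}.

No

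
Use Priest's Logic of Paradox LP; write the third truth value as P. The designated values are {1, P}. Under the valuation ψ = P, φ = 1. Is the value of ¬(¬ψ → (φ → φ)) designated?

No

¬ψ = ¬P = P
φ → φ = 1 → 1 = 1
¬ψ → (φ → φ) = P → 1 = 1
¬(¬ψ → (φ → φ)) = ¬1 = 0
0 ∉ {1, P}.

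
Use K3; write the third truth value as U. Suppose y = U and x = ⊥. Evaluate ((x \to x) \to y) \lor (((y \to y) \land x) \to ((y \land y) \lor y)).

⊤

x \to x = ⊥ \to ⊥ = ⊤
(x \to x) \to y = ⊤ \to U = U  [\lnot ⊤ \lor U]
y \to y = U \to U = U
(y \to y) \land x = U \land ⊥ = ⊥
y \land y = U \land U = U
(y \land y) \lor y = U \lor U = U
((y \to y) \land x) \to ((y \land y) \lor y) = ⊥ \to U = ⊤
((x \to x) \to y) \lor (((y \to y) \land x) \to ((y \land y) \lor y)) = U \lor ⊤ = ⊤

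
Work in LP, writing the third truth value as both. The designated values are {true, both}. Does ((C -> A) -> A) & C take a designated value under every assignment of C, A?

No

Countermodel: C=false, A=true gives false, which is not designated.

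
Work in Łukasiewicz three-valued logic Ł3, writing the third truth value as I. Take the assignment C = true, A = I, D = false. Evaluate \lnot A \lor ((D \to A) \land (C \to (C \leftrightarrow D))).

I

\lnot A = \lnot I = I
D \to A = false \to I = true  [min(1, 1−0+½)]
C \leftrightarrow D = true \leftrightarrow false = false
C \to (C \leftrightarrow D) = true \to false = false
(D \to A) \land (C \to (C \leftrightarrow D)) = true \land false = false
\lnot A \lor ((D \to A) \land (C \to (C \leftrightarrow D))) = I \lor false = I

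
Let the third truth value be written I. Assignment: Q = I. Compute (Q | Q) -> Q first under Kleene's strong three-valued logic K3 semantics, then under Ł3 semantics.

In Kleene's strong three-valued logic K3: Q | Q = I | I = I
(Q | Q) -> Q = I -> I = I
In Ł3: Q | Q = I | I = I
(Q | Q) -> Q = I -> I = 1  [min(1, 1−½+½)]
They differ because Kleene's strong three-valued logic K3 and Ł3 treat I differently under implication.

I; 1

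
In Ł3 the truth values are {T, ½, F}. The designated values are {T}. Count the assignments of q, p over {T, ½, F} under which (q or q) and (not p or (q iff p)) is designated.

2

Designated under: (q=T, p=T); (q=T, p=F).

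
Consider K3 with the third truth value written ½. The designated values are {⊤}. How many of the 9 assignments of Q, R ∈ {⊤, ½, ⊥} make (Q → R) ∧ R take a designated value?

3

Designated under: (Q=⊤, R=⊤); (Q=½, R=⊤); (Q=⊥, R=⊤).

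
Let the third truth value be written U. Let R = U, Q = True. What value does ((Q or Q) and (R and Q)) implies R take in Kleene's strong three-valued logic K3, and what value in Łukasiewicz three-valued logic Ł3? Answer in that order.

U; True

In Kleene's strong three-valued logic K3: Q or Q = True or True = True
R and Q = U and True = U
(Q or Q) and (R and Q) = True and U = U
((Q or Q) and (R and Q)) implies R = U implies U = U  [not U or U]
In Łukasiewicz three-valued logic Ł3: Q or Q = True or True = True
R and Q = U and True = U
(Q or Q) and (R and Q) = True and U = U
((Q or Q) and (R and Q)) implies R = U implies U = True  [min(1, 1−½+½)]
They differ because Kleene's strong three-valued logic K3 and Łukasiewicz three-valued logic Ł3 treat U differently under implication.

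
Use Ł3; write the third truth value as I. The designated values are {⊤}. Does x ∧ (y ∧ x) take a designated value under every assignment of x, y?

No

Countermodel: x=⊤, y=I gives I, which is not designated.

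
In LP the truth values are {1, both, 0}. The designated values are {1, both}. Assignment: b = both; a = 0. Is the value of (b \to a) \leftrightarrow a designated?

Yes

b \to a = both \to 0 = both  [\lnot both \lor 0]
(b \to a) \leftrightarrow a = both \leftrightarrow 0 = both
both ∈ {1, both}.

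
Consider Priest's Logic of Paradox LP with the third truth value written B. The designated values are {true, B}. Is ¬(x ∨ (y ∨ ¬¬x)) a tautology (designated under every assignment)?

No

Countermodel: x=true, y=true gives false, which is not designated.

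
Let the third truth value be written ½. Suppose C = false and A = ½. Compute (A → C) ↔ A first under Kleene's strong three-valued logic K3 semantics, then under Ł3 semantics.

In Kleene's strong three-valued logic K3: A → C = ½ → false = ½  [¬½ ∨ false]
(A → C) ↔ A = ½ ↔ ½ = ½
In Ł3: A → C = ½ → false = ½  [min(1, 1−½+0)]
(A → C) ↔ A = ½ ↔ ½ = true
They differ because Kleene's strong three-valued logic K3 and Ł3 treat ½ differently under implication.

½; true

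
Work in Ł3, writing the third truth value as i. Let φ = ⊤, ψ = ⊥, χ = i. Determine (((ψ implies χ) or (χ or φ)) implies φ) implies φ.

ψ implies χ = ⊥ implies i = ⊤
χ or φ = i or ⊤ = ⊤
(ψ implies χ) or (χ or φ) = ⊤ or ⊤ = ⊤
((ψ implies χ) or (χ or φ)) implies φ = ⊤ implies ⊤ = ⊤
(((ψ implies χ) or (χ or φ)) implies φ) implies φ = ⊤ implies ⊤ = ⊤

⊤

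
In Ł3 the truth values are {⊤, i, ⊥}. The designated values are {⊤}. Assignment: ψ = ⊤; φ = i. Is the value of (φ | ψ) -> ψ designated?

Yes

φ | ψ = i | ⊤ = ⊤
(φ | ψ) -> ψ = ⊤ -> ⊤ = ⊤
⊤ ∈ {⊤}.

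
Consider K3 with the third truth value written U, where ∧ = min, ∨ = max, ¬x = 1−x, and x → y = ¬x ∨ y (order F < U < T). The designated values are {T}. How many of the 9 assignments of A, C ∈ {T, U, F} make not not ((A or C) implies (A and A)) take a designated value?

4

Designated under: (A=T, C=T); (A=T, C=U); (A=T, C=F); (A=F, C=F).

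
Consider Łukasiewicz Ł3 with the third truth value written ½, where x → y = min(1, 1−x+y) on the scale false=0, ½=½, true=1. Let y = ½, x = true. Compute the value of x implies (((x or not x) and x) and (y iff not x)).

not x = not true = false
x or not x = true or false = true
(x or not x) and x = true and true = true
not x = not true = false
y iff not x = ½ iff false = ½
((x or not x) and x) and (y iff not x) = true and ½ = ½
x implies (((x or not x) and x) and (y iff not x)) = true implies ½ = ½

½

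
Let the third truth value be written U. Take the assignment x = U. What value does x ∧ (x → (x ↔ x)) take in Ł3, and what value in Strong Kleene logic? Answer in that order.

In Ł3: x ↔ x = U ↔ U = true  [1 − |½−½|]
x → (x ↔ x) = U → true = true
x ∧ (x → (x ↔ x)) = U ∧ true = U
In Strong Kleene logic: x ↔ x = U ↔ U = U
x → (x ↔ x) = U → U = U  [¬U ∨ U]
x ∧ (x → (x ↔ x)) = U ∧ U = U

U; U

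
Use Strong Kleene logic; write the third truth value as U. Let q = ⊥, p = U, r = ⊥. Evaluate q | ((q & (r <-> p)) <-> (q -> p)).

r <-> p = ⊥ <-> U = U
q & (r <-> p) = ⊥ & U = ⊥
q -> p = ⊥ -> U = ⊤
(q & (r <-> p)) <-> (q -> p) = ⊥ <-> ⊤ = ⊥
q | ((q & (r <-> p)) <-> (q -> p)) = ⊥ | ⊥ = ⊥

⊥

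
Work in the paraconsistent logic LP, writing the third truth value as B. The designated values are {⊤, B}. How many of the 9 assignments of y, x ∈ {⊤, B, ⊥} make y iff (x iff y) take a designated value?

Of the 9 assignments, 7 give a value in {⊤, B}.

7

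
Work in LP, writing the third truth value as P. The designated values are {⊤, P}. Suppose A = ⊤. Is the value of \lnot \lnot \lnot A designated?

\lnot A = \lnot ⊤ = ⊥
\lnot \lnot A = \lnot ⊥ = ⊤
\lnot \lnot \lnot A = \lnot ⊤ = ⊥
⊥ ∉ {⊤, P}.

No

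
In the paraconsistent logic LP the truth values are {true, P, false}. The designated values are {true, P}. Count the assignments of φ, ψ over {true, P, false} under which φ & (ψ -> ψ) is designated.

Of the 9 assignments, 6 give a value in {true, P}.

6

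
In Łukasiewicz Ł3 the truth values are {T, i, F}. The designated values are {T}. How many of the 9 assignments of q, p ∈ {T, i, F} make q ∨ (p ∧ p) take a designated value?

5

Of the 9 assignments, 5 give a value in {T}.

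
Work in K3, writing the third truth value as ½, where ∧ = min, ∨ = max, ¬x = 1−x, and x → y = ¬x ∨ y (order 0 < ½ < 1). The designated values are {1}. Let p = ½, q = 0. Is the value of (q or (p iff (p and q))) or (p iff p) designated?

p and q = ½ and 0 = 0
p iff (p and q) = ½ iff 0 = ½
q or (p iff (p and q)) = 0 or ½ = ½
p iff p = ½ iff ½ = ½
(q or (p iff (p and q))) or (p iff p) = ½ or ½ = ½
½ ∉ {1}.

No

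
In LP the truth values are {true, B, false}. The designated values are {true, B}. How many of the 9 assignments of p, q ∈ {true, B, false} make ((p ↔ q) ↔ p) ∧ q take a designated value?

Of the 9 assignments, 6 give a value in {true, B}.

6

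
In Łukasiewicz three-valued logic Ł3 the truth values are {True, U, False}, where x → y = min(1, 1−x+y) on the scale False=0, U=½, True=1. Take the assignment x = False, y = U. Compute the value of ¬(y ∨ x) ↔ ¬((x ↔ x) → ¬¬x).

y ∨ x = U ∨ False = U
¬(y ∨ x) = ¬U = U
x ↔ x = False ↔ False = True
¬x = ¬False = True
¬¬x = ¬True = False
(x ↔ x) → ¬¬x = True → False = False
¬((x ↔ x) → ¬¬x) = ¬False = True
¬(y ∨ x) ↔ ¬((x ↔ x) → ¬¬x) = U ↔ True = U  [1 − |½−1|]

U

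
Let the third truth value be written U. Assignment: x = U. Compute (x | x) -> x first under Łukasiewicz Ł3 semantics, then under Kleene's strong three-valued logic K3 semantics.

T; U

In Łukasiewicz Ł3: x | x = U | U = U
(x | x) -> x = U -> U = T
In Kleene's strong three-valued logic K3: x | x = U | U = U
(x | x) -> x = U -> U = U  [~U | U]
They differ because Łukasiewicz Ł3 and Kleene's strong three-valued logic K3 treat U differently under implication.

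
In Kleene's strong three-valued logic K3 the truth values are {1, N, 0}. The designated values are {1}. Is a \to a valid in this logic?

Countermodel: a=N gives N, which is not designated.

No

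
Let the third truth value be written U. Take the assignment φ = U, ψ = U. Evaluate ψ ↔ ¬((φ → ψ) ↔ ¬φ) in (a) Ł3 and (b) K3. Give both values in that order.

true; U

In Ł3: φ → ψ = U → U = true
¬φ = ¬U = U
(φ → ψ) ↔ ¬φ = true ↔ U = U
¬((φ → ψ) ↔ ¬φ) = ¬U = U
ψ ↔ ¬((φ → ψ) ↔ ¬φ) = U ↔ U = true
In K3: φ → ψ = U → U = U
¬φ = ¬U = U
(φ → ψ) ↔ ¬φ = U ↔ U = U
¬((φ → ψ) ↔ ¬φ) = ¬U = U
ψ ↔ ¬((φ → ψ) ↔ ¬φ) = U ↔ U = U
They differ because Ł3 and K3 treat U differently under implication.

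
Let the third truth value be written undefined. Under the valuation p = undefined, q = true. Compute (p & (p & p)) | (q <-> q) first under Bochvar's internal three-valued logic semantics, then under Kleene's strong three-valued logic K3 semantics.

undefined; true

In Bochvar's internal three-valued logic: p & p = undefined & undefined = undefined
p & (p & p) = undefined & undefined = undefined
q <-> q = true <-> true = true
(p & (p & p)) | (q <-> q) = undefined | true = undefined
In Kleene's strong three-valued logic K3: p & p = undefined & undefined = undefined
p & (p & p) = undefined & undefined = undefined
q <-> q = true <-> true = true
(p & (p & p)) | (q <-> q) = undefined | true = true
They differ because Bochvar's internal three-valued logic and Kleene's strong three-valued logic K3 treat undefined differently under the binary connectives.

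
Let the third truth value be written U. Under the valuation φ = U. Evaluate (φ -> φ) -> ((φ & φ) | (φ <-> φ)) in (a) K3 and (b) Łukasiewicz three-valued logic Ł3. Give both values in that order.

U; True

In K3: φ -> φ = U -> U = U  [~U | U]
φ & φ = U & U = U
φ <-> φ = U <-> U = U
(φ & φ) | (φ <-> φ) = U | U = U
(φ -> φ) -> ((φ & φ) | (φ <-> φ)) = U -> U = U
In Łukasiewicz three-valued logic Ł3: φ -> φ = U -> U = True
φ & φ = U & U = U
φ <-> φ = U <-> U = True
(φ & φ) | (φ <-> φ) = U | True = True
(φ -> φ) -> ((φ & φ) | (φ <-> φ)) = True -> True = True
They differ because K3 and Łukasiewicz three-valued logic Ł3 treat U differently under implication.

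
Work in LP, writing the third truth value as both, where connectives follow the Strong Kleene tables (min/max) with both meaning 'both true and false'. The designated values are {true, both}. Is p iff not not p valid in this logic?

Yes

Every assignment of p over {true, both, false} gives a value in {true, both}.
In particular, with p=both: p iff not not p = both.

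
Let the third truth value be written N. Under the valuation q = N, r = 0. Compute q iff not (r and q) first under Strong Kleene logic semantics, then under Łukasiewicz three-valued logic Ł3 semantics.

N; N

In Strong Kleene logic: r and q = 0 and N = 0
not (r and q) = not 0 = 1
q iff not (r and q) = N iff 1 = N
In Łukasiewicz three-valued logic Ł3: r and q = 0 and N = 0
not (r and q) = not 0 = 1
q iff not (r and q) = N iff 1 = N  [1 − |½−1|]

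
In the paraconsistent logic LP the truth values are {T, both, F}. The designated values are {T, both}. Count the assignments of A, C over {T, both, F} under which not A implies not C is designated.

Of the 9 assignments, 8 give a value in {T, both}.

8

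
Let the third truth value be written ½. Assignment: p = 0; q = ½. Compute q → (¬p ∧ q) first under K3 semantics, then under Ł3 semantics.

In K3: ¬p = ¬0 = 1
¬p ∧ q = 1 ∧ ½ = ½
q → (¬p ∧ q) = ½ → ½ = ½
In Ł3: ¬p = ¬0 = 1
¬p ∧ q = 1 ∧ ½ = ½
q → (¬p ∧ q) = ½ → ½ = 1
They differ because K3 and Ł3 treat ½ differently under implication.

½; 1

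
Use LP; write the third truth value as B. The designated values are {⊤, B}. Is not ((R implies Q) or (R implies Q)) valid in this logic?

Countermodel: R=⊤, Q=⊤ gives ⊥, which is not designated.

No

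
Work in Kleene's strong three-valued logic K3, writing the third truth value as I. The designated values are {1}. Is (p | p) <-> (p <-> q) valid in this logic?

No

Countermodel: p=1, q=I gives I, which is not designated.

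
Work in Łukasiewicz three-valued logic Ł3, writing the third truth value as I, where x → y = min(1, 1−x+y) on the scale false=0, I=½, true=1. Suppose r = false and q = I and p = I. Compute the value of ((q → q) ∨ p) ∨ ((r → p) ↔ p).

q → q = I → I = true  [min(1, 1−½+½)]
(q → q) ∨ p = true ∨ I = true
r → p = false → I = true
(r → p) ↔ p = true ↔ I = I
((q → q) ∨ p) ∨ ((r → p) ↔ p) = true ∨ I = true

true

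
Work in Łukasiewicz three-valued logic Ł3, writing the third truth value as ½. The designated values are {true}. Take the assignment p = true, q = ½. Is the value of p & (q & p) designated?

No

q & p = ½ & true = ½
p & (q & p) = true & ½ = ½
½ ∉ {true}.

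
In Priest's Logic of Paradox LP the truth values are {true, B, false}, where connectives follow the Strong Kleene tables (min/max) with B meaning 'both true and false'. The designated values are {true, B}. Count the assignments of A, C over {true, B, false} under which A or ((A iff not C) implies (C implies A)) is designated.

Of the 9 assignments, 8 give a value in {true, B}.

8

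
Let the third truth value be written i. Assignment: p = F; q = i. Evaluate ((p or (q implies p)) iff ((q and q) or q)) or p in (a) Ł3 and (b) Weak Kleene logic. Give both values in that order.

T; i

In Ł3: q implies p = i implies F = i  [min(1, 1−½+0)]
p or (q implies p) = F or i = i
q and q = i and i = i
(q and q) or q = i or i = i
(p or (q implies p)) iff ((q and q) or q) = i iff i = T
((p or (q implies p)) iff ((q and q) or q)) or p = T or F = T
In Weak Kleene logic: q implies p = i implies F = i
p or (q implies p) = F or i = i
q and q = i and i = i
(q and q) or q = i or i = i
(p or (q implies p)) iff ((q and q) or q) = i iff i = i
((p or (q implies p)) iff ((q and q) or q)) or p = i or F = i
They differ because Ł3 and Weak Kleene logic treat i differently under the binary connectives.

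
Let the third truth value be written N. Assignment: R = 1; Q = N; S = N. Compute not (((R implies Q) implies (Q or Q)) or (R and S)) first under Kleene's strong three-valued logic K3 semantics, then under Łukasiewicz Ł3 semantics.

In Kleene's strong three-valued logic K3: R implies Q = 1 implies N = N  [not 1 or N]
Q or Q = N or N = N
(R implies Q) implies (Q or Q) = N implies N = N
R and S = 1 and N = N
((R implies Q) implies (Q or Q)) or (R and S) = N or N = N
not (((R implies Q) implies (Q or Q)) or (R and S)) = not N = N
In Łukasiewicz Ł3: R implies Q = 1 implies N = N  [min(1, 1−1+½)]
Q or Q = N or N = N
(R implies Q) implies (Q or Q) = N implies N = 1
R and S = 1 and N = N
((R implies Q) implies (Q or Q)) or (R and S) = 1 or N = 1
not (((R implies Q) implies (Q or Q)) or (R and S)) = not 1 = 0
They differ because Kleene's strong three-valued logic K3 and Łukasiewicz Ł3 treat N differently under implication.

N; 0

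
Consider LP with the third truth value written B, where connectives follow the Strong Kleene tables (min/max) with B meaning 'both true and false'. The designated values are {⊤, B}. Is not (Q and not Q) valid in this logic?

Yes

Every assignment of Q over {⊤, B, ⊥} gives a value in {⊤, B}.
In particular, with Q=B: not (Q and not Q) = B.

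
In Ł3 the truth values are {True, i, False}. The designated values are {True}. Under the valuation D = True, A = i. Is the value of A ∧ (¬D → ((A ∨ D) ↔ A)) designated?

¬D = ¬True = False
A ∨ D = i ∨ True = True
(A ∨ D) ↔ A = True ↔ i = i
¬D → ((A ∨ D) ↔ A) = False → i = True
A ∧ (¬D → ((A ∨ D) ↔ A)) = i ∧ True = i
i ∉ {True}.

No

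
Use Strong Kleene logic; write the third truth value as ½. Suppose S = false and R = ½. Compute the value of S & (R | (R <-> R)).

false

R <-> R = ½ <-> ½ = ½
R | (R <-> R) = ½ | ½ = ½
S & (R | (R <-> R)) = false & ½ = false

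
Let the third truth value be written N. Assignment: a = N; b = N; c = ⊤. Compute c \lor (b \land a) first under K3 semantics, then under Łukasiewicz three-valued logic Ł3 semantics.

⊤; ⊤

In K3: b \land a = N \land N = N
c \lor (b \land a) = ⊤ \lor N = ⊤
In Łukasiewicz three-valued logic Ł3: b \land a = N \land N = N
c \lor (b \land a) = ⊤ \lor N = ⊤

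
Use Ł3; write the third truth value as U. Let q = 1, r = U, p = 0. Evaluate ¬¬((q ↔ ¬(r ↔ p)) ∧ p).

r ↔ p = U ↔ 0 = U  [1 − |½−0|]
¬(r ↔ p) = ¬U = U
q ↔ ¬(r ↔ p) = 1 ↔ U = U
(q ↔ ¬(r ↔ p)) ∧ p = U ∧ 0 = 0
¬((q ↔ ¬(r ↔ p)) ∧ p) = ¬0 = 1
¬¬((q ↔ ¬(r ↔ p)) ∧ p) = ¬1 = 0

0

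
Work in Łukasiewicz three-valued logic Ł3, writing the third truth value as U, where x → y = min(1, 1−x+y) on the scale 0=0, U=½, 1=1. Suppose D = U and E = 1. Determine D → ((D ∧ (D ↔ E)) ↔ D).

1

D ↔ E = U ↔ 1 = U  [1 − |½−1|]
D ∧ (D ↔ E) = U ∧ U = U
(D ∧ (D ↔ E)) ↔ D = U ↔ U = 1
D → ((D ∧ (D ↔ E)) ↔ D) = U → 1 = 1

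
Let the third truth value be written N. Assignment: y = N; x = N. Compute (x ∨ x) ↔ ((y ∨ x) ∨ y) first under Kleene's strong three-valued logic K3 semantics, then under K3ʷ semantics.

In Kleene's strong three-valued logic K3: x ∨ x = N ∨ N = N
y ∨ x = N ∨ N = N
(y ∨ x) ∨ y = N ∨ N = N
(x ∨ x) ↔ ((y ∨ x) ∨ y) = N ↔ N = N
In K3ʷ: x ∨ x = N ∨ N = N
y ∨ x = N ∨ N = N
(y ∨ x) ∨ y = N ∨ N = N
(x ∨ x) ↔ ((y ∨ x) ∨ y) = N ↔ N = N

N; N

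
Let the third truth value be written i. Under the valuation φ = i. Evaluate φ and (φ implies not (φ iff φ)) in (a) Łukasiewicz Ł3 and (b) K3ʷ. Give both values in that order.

i; i

In Łukasiewicz Ł3: φ iff φ = i iff i = ⊤
not (φ iff φ) = not ⊤ = ⊥
φ implies not (φ iff φ) = i implies ⊥ = i
φ and (φ implies not (φ iff φ)) = i and i = i
In K3ʷ: φ iff φ = i iff i = i
not (φ iff φ) = not i = i
φ implies not (φ iff φ) = i implies i = i  [any arg is the third value ⇒ result is the third value]
φ and (φ implies not (φ iff φ)) = i and i = i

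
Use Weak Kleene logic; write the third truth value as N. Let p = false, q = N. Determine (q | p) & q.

q | p = N | false = N
(q | p) & q = N & N = N

N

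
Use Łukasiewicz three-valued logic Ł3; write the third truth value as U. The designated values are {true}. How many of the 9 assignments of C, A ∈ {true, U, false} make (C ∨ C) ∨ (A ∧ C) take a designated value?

Designated under: (C=true, A=true); (C=true, A=U); (C=true, A=false).

3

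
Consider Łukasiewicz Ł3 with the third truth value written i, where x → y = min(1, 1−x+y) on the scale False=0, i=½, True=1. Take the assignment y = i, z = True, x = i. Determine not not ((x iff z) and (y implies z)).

i

x iff z = i iff True = i  [1 − |½−1|]
y implies z = i implies True = True
(x iff z) and (y implies z) = i and True = i
not ((x iff z) and (y implies z)) = not i = i
not not ((x iff z) and (y implies z)) = not i = i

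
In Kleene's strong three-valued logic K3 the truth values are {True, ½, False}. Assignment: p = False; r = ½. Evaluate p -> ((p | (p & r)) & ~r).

True

p & r = False & ½ = False
p | (p & r) = False | False = False
~r = ~½ = ½
(p | (p & r)) & ~r = False & ½ = False
p -> ((p | (p & r)) & ~r) = False -> False = True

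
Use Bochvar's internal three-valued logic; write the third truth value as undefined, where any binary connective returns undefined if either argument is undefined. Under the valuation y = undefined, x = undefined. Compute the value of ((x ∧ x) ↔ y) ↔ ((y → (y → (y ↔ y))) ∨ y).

undefined

x ∧ x = undefined ∧ undefined = undefined
(x ∧ x) ↔ y = undefined ↔ undefined = undefined
y ↔ y = undefined ↔ undefined = undefined
y → (y ↔ y) = undefined → undefined = undefined  [any arg is the third value ⇒ result is the third value]
y → (y → (y ↔ y)) = undefined → undefined = undefined
(y → (y → (y ↔ y))) ∨ y = undefined ∨ undefined = undefined
((x ∧ x) ↔ y) ↔ ((y → (y → (y ↔ y))) ∨ y) = undefined ↔ undefined = undefined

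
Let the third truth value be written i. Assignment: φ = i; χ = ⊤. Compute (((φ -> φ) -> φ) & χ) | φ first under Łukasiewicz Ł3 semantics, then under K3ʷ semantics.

i; i

In Łukasiewicz Ł3: φ -> φ = i -> i = ⊤  [min(1, 1−½+½)]
(φ -> φ) -> φ = ⊤ -> i = i
((φ -> φ) -> φ) & χ = i & ⊤ = i
(((φ -> φ) -> φ) & χ) | φ = i | i = i
In K3ʷ: φ -> φ = i -> i = i  [any arg is the third value ⇒ result is the third value]
(φ -> φ) -> φ = i -> i = i
((φ -> φ) -> φ) & χ = i & ⊤ = i
(((φ -> φ) -> φ) & χ) | φ = i | i = i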